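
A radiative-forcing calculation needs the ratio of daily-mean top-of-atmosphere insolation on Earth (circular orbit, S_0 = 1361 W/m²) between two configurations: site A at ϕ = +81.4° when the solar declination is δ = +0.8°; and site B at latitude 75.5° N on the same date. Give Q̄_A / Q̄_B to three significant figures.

Q̄_A / Q̄_B ≈ 0.632

— Configuration A (ϕ=+81.4°):
cos h₀ = −tan(+81.4°) tan(+0.800°) = -0.0923, h₀ = 1.6633 rad.
Bracket: h₀ sin ϕ sin δ + cos ϕ cos δ sin h₀ = 1.6633×0.98876×0.01396 + 0.14954×0.99990×0.99573 = 0.022959 + 0.148887 = 0.171846.
Q̄ = (S_0/π) × [bracket] = (1361/π) × 0.171846 = 74.447 W/m².
— Configuration B (ϕ=+75.5°):
cos h₀ = −tan(+75.5°) tan(+0.800°) = -0.0540, h₀ = 1.6248 rad.
Bracket: h₀ sin ϕ sin δ + cos ϕ cos δ sin h₀ = 1.6248×0.96815×0.01396 + 0.25038×0.99990×0.99854 = 0.021960 + 0.249989 = 0.271949.
Q̄ = (S_0/π) × [bracket] = (1361/π) × 0.271949 = 117.81 W/m².
Ratio Q̄_A / Q̄_B = 74.447 / 117.81 = 0.6319.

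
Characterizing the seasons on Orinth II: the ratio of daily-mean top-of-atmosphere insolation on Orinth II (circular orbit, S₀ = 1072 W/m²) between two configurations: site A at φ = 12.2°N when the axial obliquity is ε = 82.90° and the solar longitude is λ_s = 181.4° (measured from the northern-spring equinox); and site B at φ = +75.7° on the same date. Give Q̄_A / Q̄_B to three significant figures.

Q̄_A / Q̄_B ≈ 4.59

— Configuration A (φ=+12.2°):
Solar declination: sin δ = sin ε · sin λ_s = sin 82.90° × sin 181.4° = -0.02424, so δ = -1.389°.
cos H₀ = −tan(+12.2°) tan(-1.389°) = 0.0052, H₀ = 1.5656 rad.
Bracket: H₀ sin φ sin δ + cos φ cos δ sin H₀ = 1.5656×0.21132×-0.02424 + 0.97742×0.99971×0.99999 = -0.008020 + 0.977127 = 0.969107.
Q̄ = (S₀/π) × [bracket] = (1072/π) × 0.969107 = 330.69 W/m².
— Configuration B (φ=+75.7°):
cos H₀ = −tan(+75.7°) tan(-1.389°) = 0.0951, H₀ = 1.4755 rad.
Bracket: H₀ sin φ sin δ + cos φ cos δ sin H₀ = 1.4755×0.96902×-0.02424 + 0.24700×0.99971×0.99546 = -0.034658 + 0.245807 = 0.211149.
Q̄ = (S₀/π) × [bracket] = (1072/π) × 0.211149 = 72.050 W/m².
Ratio Q̄_A / Q̄_B = 330.69 / 72.050 = 4.590.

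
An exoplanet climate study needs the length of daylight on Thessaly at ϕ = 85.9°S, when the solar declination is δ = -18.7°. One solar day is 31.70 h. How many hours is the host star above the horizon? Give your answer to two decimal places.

Sunrise equation: cos h₀ = −tan ϕ · tan δ = -4.7221 ≤ −1, so the host star never sets (polar day) and h₀ = π.
Daylight = 2h₀/(2π) × 31.70 h = (3.1416/π) × 31.70 = 31.70 h.

31.70 h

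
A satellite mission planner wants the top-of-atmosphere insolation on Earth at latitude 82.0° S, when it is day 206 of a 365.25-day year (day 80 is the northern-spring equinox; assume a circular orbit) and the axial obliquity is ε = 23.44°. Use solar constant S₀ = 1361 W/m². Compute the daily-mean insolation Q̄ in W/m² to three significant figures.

Solar longitude: λ_s = 360° × (206 − 80)/365.25 = 124.189°.
sin δ = sin 23.44° × sin 124.189° = 0.32905, so δ = +19.211°.
cos H₀ = −tan(-82.0°) tan(+19.211°) = 2.4794 ≥ 1 ⇒ polar night, H₀ = 0 and Q̄ = 0.

Q̄ ≈ 0.00 W/m²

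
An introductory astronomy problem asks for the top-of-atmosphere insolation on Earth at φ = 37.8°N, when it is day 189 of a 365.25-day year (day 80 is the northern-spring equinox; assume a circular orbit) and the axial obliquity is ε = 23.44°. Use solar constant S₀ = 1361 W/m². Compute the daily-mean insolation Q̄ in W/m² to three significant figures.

Solar longitude: λ_s = 360° × (189 − 80)/365.25 = 107.433°.
sin δ = sin 23.44° × sin 107.433° = 0.37952, so δ = +22.304°.
cos H₀ = −tan(+37.8°) tan(+22.304°) = -0.3182, H₀ = 1.8946 rad.
Bracket: H₀ sin φ sin δ + cos φ cos δ sin H₀ = 1.8946×0.61291×0.37952 + 0.79016×0.92518×0.94803 = 0.440706 + 0.693048 = 1.133754.
Q̄ = (S₀/π) × [bracket] = (1361/π) × 1.133754 = 491.2 W/m².

Q̄ ≈ 491 W/m²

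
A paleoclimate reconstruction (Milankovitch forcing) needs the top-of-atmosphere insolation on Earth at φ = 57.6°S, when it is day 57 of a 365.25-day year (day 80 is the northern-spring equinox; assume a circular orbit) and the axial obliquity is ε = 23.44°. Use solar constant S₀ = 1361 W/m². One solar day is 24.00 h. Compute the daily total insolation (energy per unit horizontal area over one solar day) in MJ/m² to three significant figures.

28.0 MJ/m²

Solar longitude: λ_s = 360° × (57 − 80)/365.25 = -22.669°, i.e. -22.669° + 360° = 337.331°.
sin δ = sin 23.44° × sin 337.331° = -0.15331, so δ = -8.819°.
cos H₀ = −tan(-57.6°) tan(-8.819°) = -0.2445, H₀ = 1.8178 rad.
Bracket: H₀ sin φ sin δ + cos φ cos δ sin H₀ = 1.8178×-0.84433×-0.15331 + 0.53583×0.98818×0.96966 = 0.235304 + 0.513432 = 0.748736.
Q̄ = (S₀/π) × [bracket] = (1361/π) × 0.748736 = 324.37 W/m².
Daily total = Q̄ × 24.00 h × 3600 s/h = 324.37 × 24.00 × 3600 / 10⁶ = 28.03 MJ/m².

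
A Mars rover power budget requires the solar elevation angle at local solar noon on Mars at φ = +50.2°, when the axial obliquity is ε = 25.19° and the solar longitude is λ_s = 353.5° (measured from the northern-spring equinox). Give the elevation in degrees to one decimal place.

37.0°

Solar declination: sin δ = sin ε · sin λ_s = sin 25.19° × sin 353.5° = -0.04818, so δ = -2.762°.
At local noon the hour angle is zero, so the zenith angle equals |φ − δ| = |+50.2° − (-2.762°)| = 52.962°.
Elevation = 90° − 52.962° = 37.0°.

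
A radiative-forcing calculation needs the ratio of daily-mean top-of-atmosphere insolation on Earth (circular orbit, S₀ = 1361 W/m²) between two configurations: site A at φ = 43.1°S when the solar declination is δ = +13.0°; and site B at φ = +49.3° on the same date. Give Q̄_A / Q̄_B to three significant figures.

Q̄_A / Q̄_B ≈ 0.525

— Configuration A (φ=-43.1°):
cos H₀ = −tan(-43.1°) tan(+13.000°) = 0.2160, H₀ = 1.3530 rad.
Bracket: H₀ sin φ sin δ + cos φ cos δ sin H₀ = 1.3530×-0.68327×0.22495 + 0.73016×0.97437×0.97638 = -0.207958 + 0.694642 = 0.486684.
Q̄ = (S₀/π) × [bracket] = (1361/π) × 0.486684 = 210.84 W/m².
— Configuration B (φ=+49.3°):
cos H₀ = −tan(+49.3°) tan(+13.000°) = -0.2684, H₀ = 1.8425 rad.
Bracket: H₀ sin φ sin δ + cos φ cos δ sin H₀ = 1.8425×0.75813×0.22495 + 0.65210×0.97437×0.96331 = 0.314222 + 0.612074 = 0.926296.
Q̄ = (S₀/π) × [bracket] = (1361/π) × 0.926296 = 401.29 W/m².
Ratio Q̄_A / Q̄_B = 210.84 / 401.29 = 0.5254.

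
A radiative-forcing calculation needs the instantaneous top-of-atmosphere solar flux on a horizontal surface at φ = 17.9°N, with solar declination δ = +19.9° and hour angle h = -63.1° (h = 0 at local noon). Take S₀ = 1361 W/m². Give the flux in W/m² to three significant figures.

693 W/m²

cos θ_z = sin φ sin δ + cos φ cos δ cos h = 0.104618 + 0.404826 = 0.509444.
Flux = S₀ · cos θ_z = 1361 × 0.509444 = 693.4 W/m².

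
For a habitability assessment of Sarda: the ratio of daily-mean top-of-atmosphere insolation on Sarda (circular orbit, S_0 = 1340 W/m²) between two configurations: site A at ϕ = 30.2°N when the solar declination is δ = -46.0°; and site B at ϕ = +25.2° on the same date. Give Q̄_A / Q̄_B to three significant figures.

— Configuration A (ϕ=+30.2°):
cos h₀ = −tan(+30.2°) tan(-46.000°) = 0.6027, h₀ = 0.9239 rad.
Bracket: h₀ sin ϕ sin δ + cos ϕ cos δ sin h₀ = 0.9239×0.50302×-0.71934 + 0.86427×0.69466×0.79797 = -0.334306 + 0.479080 = 0.144774.
Q̄ = (S_0/π) × [bracket] = (1340/π) × 0.144774 = 61.751 W/m².
— Configuration B (ϕ=+25.2°):
cos h₀ = −tan(+25.2°) tan(-46.000°) = 0.4873, h₀ = 1.0618 rad.
Bracket: h₀ sin ϕ sin δ + cos ϕ cos δ sin h₀ = 1.0618×0.42578×-0.71934 + 0.90483×0.69466×0.87324 = -0.325209 + 0.548874 = 0.223665.
Q̄ = (S_0/π) × [bracket] = (1340/π) × 0.223665 = 95.401 W/m².
Ratio Q̄_A / Q̄_B = 61.751 / 95.401 = 0.6473.

Q̄_A / Q̄_B ≈ 0.647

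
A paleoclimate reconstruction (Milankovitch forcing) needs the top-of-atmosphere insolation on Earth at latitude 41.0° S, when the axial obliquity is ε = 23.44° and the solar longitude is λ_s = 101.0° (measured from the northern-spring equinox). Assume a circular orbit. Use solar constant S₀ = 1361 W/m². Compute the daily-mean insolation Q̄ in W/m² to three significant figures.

Q̄ ≈ 147 W/m²

Solar declination: sin δ = sin ε · sin λ_s = sin 23.44° × sin 101.0° = 0.39048, so δ = +22.984°.
cos H₀ = −tan(-41.0°) tan(+22.984°) = 0.3687, H₀ = 1.1932 rad.
Bracket: H₀ sin φ sin δ + cos φ cos δ sin H₀ = 1.1932×-0.65606×0.39048 + 0.75471×0.92061×0.92954 = -0.305672 + 0.645838 = 0.340166.
Q̄ = (S₀/π) × [bracket] = (1361/π) × 0.340166 = 147.4 W/m².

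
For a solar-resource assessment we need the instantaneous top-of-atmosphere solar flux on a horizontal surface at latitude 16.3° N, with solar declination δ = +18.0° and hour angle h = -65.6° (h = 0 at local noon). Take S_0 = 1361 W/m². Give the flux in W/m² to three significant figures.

631 W/m²

cos θ_z = sin ϕ sin δ + cos ϕ cos δ cos h = 0.086731 + 0.377094 = 0.463825.
Flux = S_0 · cos θ_z = 1361 × 0.463825 = 631.3 W/m².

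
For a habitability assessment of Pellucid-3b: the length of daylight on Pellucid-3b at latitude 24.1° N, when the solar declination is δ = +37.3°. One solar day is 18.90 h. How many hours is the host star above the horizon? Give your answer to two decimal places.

cos H₀ = −tan φ · tan δ = −tan(+24.1°) × tan(+37.300°) = -0.3408, so H₀ = 1.9185 rad = 109.92°.
Daylight = 2H₀/(2π) × 18.90 h = (1.9185/π) × 18.90 = 11.54 h.

11.54 h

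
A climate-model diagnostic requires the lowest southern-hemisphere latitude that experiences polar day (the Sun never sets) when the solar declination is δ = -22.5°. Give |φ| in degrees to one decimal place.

|φ| = 67.5°

Polar day requires cos H₀ = −tan φ tan δ ≤ −1, i.e. tan φ tan δ ≥ 1.
The boundary is |tan φ| · |tan δ| = 1, so |φ| = 90° − |δ| = 90° − 22.5° = 67.5° in the southern hemisphere.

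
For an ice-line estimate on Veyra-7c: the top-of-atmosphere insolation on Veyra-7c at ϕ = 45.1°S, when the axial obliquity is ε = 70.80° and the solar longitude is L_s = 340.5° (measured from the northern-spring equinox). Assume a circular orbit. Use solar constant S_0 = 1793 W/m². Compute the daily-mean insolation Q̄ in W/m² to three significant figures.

Solar declination: sin δ = sin ε · sin L_s = sin 70.80° × sin 340.5° = -0.31524, so δ = -18.375°.
cos h₀ = −tan(-45.1°) tan(-18.375°) = -0.3333, h₀ = 1.9106 rad.
Bracket: h₀ sin ϕ sin δ + cos ϕ cos δ sin h₀ = 1.9106×-0.70834×-0.31524 + 0.70587×0.94901×0.94281 = 0.426631 + 0.631567 = 1.058198.
Q̄ = (S_0/π) × [bracket] = (1793/π) × 1.058198 = 603.9 W/m².

Q̄ ≈ 604 W/m²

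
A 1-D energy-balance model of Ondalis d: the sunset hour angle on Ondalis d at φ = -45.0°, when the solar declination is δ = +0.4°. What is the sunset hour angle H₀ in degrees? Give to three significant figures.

H₀ = 89.6°

cos H₀ = −tan φ · tan δ = −tan(-45.0°) × tan(+0.400°) = 0.0070, so H₀ = 1.5638 rad = 89.60°.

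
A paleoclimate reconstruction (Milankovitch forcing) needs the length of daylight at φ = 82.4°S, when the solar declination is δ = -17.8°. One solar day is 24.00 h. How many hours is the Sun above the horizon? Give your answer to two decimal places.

24.00 h

Sunrise equation: cos H₀ = −tan φ · tan δ = -2.4063 ≤ −1, so the Sun never sets (polar day) and H₀ = π.
Daylight = 2H₀/(2π) × 24.00 h = (3.1416/π) × 24.00 = 24.00 h.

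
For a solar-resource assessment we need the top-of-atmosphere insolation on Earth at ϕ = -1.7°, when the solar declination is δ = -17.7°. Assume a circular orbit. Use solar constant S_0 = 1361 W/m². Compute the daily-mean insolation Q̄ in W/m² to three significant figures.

Q̄ ≈ 419 W/m²

cos h₀ = −tan(-1.7°) tan(-17.700°) = -0.0095, h₀ = 1.5803 rad.
Bracket: h₀ sin ϕ sin δ + cos ϕ cos δ sin h₀ = 1.5803×-0.02967×-0.30403 + 0.99956×0.95266×0.99996 = 0.014255 + 0.952203 = 0.966458.
Q̄ = (S_0/π) × [bracket] = (1361/π) × 0.966458 = 418.7 W/m².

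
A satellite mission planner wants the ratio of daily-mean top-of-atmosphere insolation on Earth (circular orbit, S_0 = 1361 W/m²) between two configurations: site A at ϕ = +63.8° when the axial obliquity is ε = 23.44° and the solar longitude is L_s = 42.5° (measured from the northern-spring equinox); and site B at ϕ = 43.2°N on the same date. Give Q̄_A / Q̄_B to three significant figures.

— Configuration A (ϕ=+63.8°):
Solar declination: sin δ = sin ε · sin L_s = sin 23.44° × sin 42.5° = 0.26874, so δ = +15.589°.
cos h₀ = −tan(+63.8°) tan(+15.589°) = -0.5670, h₀ = 2.1737 rad.
Bracket: h₀ sin ϕ sin δ + cos ϕ cos δ sin h₀ = 2.1737×0.89726×0.26874 + 0.44151×0.96321×0.82371 = 0.524144 + 0.350297 = 0.874441.
Q̄ = (S_0/π) × [bracket] = (1361/π) × 0.874441 = 378.83 W/m².
— Configuration B (ϕ=+43.2°):
cos h₀ = −tan(+43.2°) tan(+15.589°) = -0.2620, h₀ = 1.8359 rad.
Bracket: h₀ sin ϕ sin δ + cos ϕ cos δ sin h₀ = 1.8359×0.68455×0.26874 + 0.72897×0.96321×0.96507 = 0.337743 + 0.677625 = 1.015368.
Q̄ = (S_0/π) × [bracket] = (1361/π) × 1.015368 = 439.88 W/m².
Ratio Q̄_A / Q̄_B = 378.83 / 439.88 = 0.8612.

Q̄_A / Q̄_B ≈ 0.861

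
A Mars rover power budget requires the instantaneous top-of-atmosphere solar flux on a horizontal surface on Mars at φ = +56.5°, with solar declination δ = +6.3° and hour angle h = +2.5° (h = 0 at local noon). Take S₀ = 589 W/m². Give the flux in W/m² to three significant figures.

377 W/m²

cos θ_z = sin φ sin δ + cos φ cos δ cos h = 0.091506 + 0.548082 = 0.639588.
Flux = S₀ · cos θ_z = 589 × 0.639588 = 376.7 W/m².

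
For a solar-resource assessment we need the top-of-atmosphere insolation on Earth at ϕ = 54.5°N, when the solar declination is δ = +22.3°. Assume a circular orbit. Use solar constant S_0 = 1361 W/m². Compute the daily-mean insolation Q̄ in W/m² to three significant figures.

Q̄ ≈ 483 W/m²

cos h₀ = −tan(+54.5°) tan(+22.300°) = -0.5750, h₀ = 2.1834 rad.
Bracket: h₀ sin ϕ sin δ + cos ϕ cos δ sin h₀ = 2.1834×0.81412×0.37946 + 0.58070×0.92521×0.81817 = 0.674509 + 0.439578 = 1.114087.
Q̄ = (S_0/π) × [bracket] = (1361/π) × 1.114087 = 482.6 W/m².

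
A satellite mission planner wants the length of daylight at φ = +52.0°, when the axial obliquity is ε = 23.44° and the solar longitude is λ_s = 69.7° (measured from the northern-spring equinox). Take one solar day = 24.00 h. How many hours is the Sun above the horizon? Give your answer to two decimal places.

16.13 h

Solar declination: sin δ = sin ε · sin λ_s = sin 23.44° × sin 69.7° = 0.37308, so δ = +21.906°.
cos H₀ = −tan φ · tan δ = −tan(+52.0°) × tan(+21.906°) = -0.5147, so H₀ = 2.1114 rad = 120.98°.
Daylight = 2H₀/(2π) × 24.00 h = (2.1114/π) × 24.00 = 16.13 h.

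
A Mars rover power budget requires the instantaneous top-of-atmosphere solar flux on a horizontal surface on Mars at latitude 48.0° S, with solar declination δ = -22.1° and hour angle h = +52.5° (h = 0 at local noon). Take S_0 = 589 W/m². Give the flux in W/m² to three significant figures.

cos θ_z = sin ϕ sin δ + cos ϕ cos δ cos h = 0.279589 + 0.377413 = 0.657002.
Flux = S_0 · cos θ_z = 589 × 0.657002 = 387.0 W/m².

387 W/m²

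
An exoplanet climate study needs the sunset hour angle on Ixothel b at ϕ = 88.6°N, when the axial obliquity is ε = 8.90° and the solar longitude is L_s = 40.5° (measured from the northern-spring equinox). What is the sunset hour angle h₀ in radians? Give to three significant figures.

Solar declination: sin δ = sin ε · sin L_s = sin 8.90° × sin 40.5° = 0.10048, so δ = +5.767°.
Sunrise equation: cos h₀ = −tan ϕ · tan δ = -4.1321 ≤ −1, so the host star never sets (polar day) and h₀ = π.

h₀ = 3.14 rad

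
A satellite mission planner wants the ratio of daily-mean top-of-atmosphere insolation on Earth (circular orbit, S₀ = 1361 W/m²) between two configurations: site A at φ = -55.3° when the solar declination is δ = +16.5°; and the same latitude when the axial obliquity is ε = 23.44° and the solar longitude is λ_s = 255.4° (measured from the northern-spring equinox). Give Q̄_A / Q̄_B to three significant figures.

— Configuration A (φ=-55.3°):
cos H₀ = −tan(-55.3°) tan(+16.500°) = 0.4278, H₀ = 1.1288 rad.
Bracket: H₀ sin φ sin δ + cos φ cos δ sin H₀ = 1.1288×-0.82214×0.28402 + 0.56928×0.95882×0.90388 = -0.263580 + 0.493371 = 0.229791.
Q̄ = (S₀/π) × [bracket] = (1361/π) × 0.229791 = 99.550 W/m².
— Configuration B (φ=-55.3°):
Solar declination: sin δ = sin ε · sin λ_s = sin 23.44° × sin 255.4° = -0.38494, so δ = -22.640°.
cos H₀ = −tan(-55.3°) tan(-22.640°) = -0.6023, H₀ = 2.2172 rad.
Bracket: H₀ sin φ sin δ + cos φ cos δ sin H₀ = 2.2172×-0.82214×-0.38494 + 0.56928×0.92294×0.79824 = 0.701687 + 0.419404 = 1.121091.
Q̄ = (S₀/π) × [bracket] = (1361/π) × 1.121091 = 485.68 W/m².
Ratio Q̄_A / Q̄_B = 99.550 / 485.68 = 0.2050.

Q̄_A / Q̄_B ≈ 0.205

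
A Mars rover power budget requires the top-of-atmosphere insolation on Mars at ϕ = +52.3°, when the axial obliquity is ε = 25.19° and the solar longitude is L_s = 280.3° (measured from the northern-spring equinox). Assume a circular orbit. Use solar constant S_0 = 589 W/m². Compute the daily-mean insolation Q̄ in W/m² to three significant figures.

Solar declination: sin δ = sin ε · sin L_s = sin 25.19° × sin 280.3° = -0.41876, so δ = -24.756°.
cos h₀ = −tan(+52.3°) tan(-24.756°) = 0.5966, h₀ = 0.9315 rad.
Bracket: h₀ sin ϕ sin δ + cos ϕ cos δ sin h₀ = 0.9315×0.79122×-0.41876 + 0.61153×0.90810×0.80250 = -0.308635 + 0.445653 = 0.137018.
Q̄ = (S_0/π) × [bracket] = (589/π) × 0.137018 = 25.69 W/m².

Q̄ ≈ 25.7 W/m²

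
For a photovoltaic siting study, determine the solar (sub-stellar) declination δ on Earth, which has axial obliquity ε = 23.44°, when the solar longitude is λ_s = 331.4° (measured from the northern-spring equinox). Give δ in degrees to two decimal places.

δ = -10.98°

sin δ = sin ε · sin λ_s = sin 23.44° × sin 331.4° = -0.190418.
δ = arcsin(-0.190418) = -10.98°.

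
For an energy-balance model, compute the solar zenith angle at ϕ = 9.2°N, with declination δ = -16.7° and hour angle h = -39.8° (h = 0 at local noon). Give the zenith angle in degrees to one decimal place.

θ_z = 47.1°

cos θ_z = sin ϕ sin δ + cos ϕ cos δ cos h = -0.045944 + 0.726413 = 0.680469.
θ_z = arccos(0.680469) = 47.1°.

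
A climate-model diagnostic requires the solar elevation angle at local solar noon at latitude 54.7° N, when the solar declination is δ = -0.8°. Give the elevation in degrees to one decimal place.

At local noon the hour angle is zero, so the zenith angle equals |φ − δ| = |+54.7° − (-0.800°)| = 55.500°.
Elevation = 90° − 55.500° = 34.5°.

34.5°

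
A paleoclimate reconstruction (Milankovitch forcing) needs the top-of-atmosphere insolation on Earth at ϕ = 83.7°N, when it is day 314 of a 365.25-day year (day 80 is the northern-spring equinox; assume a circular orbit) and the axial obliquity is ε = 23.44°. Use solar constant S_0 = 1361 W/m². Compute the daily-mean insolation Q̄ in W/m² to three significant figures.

Q̄ ≈ 0.00 W/m²

Solar longitude: L_s = 360° × (314 − 80)/365.25 = 230.637°.
sin δ = sin 23.44° × sin 230.637° = -0.30755, so δ = -17.911°.
cos h₀ = −tan(+83.7°) tan(-17.911°) = 2.9276 ≥ 1 ⇒ polar night, h₀ = 0 and Q̄ = 0.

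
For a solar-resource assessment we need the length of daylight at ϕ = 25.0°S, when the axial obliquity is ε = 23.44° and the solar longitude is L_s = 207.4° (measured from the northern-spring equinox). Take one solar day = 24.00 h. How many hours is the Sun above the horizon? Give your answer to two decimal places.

Solar declination: sin δ = sin ε · sin L_s = sin 23.44° × sin 207.4° = -0.18306, so δ = -10.548°.
cos h₀ = −tan ϕ · tan δ = −tan(-25.0°) × tan(-10.548°) = -0.0868, so h₀ = 1.6577 rad = 94.98°.
Daylight = 2h₀/(2π) × 24.00 h = (1.6577/π) × 24.00 = 12.66 h.

12.66 h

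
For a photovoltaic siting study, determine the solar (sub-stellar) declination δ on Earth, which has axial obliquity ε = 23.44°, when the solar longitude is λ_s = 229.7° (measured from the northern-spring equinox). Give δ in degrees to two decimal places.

δ = -17.66°

sin δ = sin ε · sin λ_s = sin 23.44° × sin 229.7° = -0.303381.
δ = arcsin(-0.303381) = -17.66°.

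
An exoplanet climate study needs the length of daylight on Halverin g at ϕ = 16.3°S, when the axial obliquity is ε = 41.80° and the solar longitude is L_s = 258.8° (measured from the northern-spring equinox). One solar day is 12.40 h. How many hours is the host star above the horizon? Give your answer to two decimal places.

7.21 h

Solar declination: sin δ = sin ε · sin L_s = sin 41.80° × sin 258.8° = -0.65384, so δ = -40.832°.
cos h₀ = −tan ϕ · tan δ = −tan(-16.3°) × tan(-40.832°) = -0.2527, so h₀ = 1.8263 rad = 104.64°.
Daylight = 2h₀/(2π) × 12.40 h = (1.8263/π) × 12.40 = 7.21 h.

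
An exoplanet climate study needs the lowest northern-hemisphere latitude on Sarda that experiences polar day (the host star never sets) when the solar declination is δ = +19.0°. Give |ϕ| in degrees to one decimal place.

Polar day requires cos h₀ = −tan ϕ tan δ ≤ −1, i.e. tan ϕ tan δ ≥ 1.
The boundary is |tan ϕ| · |tan δ| = 1, so |ϕ| = 90° − |δ| = 90° − 19.0° = 71.0° in the northern hemisphere.

|ϕ| = 71.0°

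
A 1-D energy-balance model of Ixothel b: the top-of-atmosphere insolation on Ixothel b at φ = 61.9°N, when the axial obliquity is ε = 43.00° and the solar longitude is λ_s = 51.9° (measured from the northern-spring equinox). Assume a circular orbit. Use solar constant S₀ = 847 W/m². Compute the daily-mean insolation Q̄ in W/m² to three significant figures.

Solar declination: sin δ = sin ε · sin λ_s = sin 43.00° × sin 51.9° = 0.53669, so δ = +32.458°.
cos H₀ = −tan(+61.9°) tan(+32.458°) = -1.1912 ≤ −1 ⇒ polar day, H₀ = π.
Bracket: H₀ sin φ sin δ + cos φ cos δ sin H₀ = 3.1416×0.88213×0.53669 + 0.47101×0.84378×0.00000 = 1.487329 + 0.000000 = 1.487329.
Q̄ = (S₀/π) × [bracket] = (847/π) × 1.487329 = 401.0 W/m².

Q̄ ≈ 401 W/m²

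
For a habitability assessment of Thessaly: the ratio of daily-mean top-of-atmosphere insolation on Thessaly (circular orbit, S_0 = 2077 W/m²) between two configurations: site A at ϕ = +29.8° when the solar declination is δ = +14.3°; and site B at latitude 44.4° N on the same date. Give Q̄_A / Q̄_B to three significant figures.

Q̄_A / Q̄_B ≈ 1.06

— Configuration A (ϕ=+29.8°):
cos h₀ = −tan(+29.8°) tan(+14.300°) = -0.1460, h₀ = 1.7173 rad.
Bracket: h₀ sin ϕ sin δ + cos ϕ cos δ sin h₀ = 1.7173×0.49697×0.24700 + 0.86777×0.96902×0.98929 = 0.210801 + 0.831881 = 1.042682.
Q̄ = (S_0/π) × [bracket] = (2077/π) × 1.042682 = 689.35 W/m².
— Configuration B (ϕ=+44.4°):
cos h₀ = −tan(+44.4°) tan(+14.300°) = -0.2496, h₀ = 1.8231 rad.
Bracket: h₀ sin ϕ sin δ + cos ϕ cos δ sin h₀ = 1.8231×0.69966×0.24700 + 0.71447×0.96902×0.96835 = 0.315061 + 0.670423 = 0.985484.
Q̄ = (S_0/π) × [bracket] = (2077/π) × 0.985484 = 651.53 W/m².
Ratio Q̄_A / Q̄_B = 689.35 / 651.53 = 1.058.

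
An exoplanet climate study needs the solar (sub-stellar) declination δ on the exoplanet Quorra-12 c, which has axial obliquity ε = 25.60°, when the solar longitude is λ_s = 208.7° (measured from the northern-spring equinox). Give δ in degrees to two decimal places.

sin δ = sin ε · sin λ_s = sin 25.60° × sin 208.7° = -0.207498.
δ = arcsin(-0.207498) = -11.98°.

δ = -11.98°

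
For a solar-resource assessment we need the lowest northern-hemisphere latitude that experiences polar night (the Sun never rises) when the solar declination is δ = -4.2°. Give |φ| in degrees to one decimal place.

Polar night requires cos H₀ = −tan φ tan δ ≥ 1, i.e. tan φ tan δ ≤ −1.
The boundary is |tan φ| · |tan δ| = 1, so |φ| = 90° − |δ| = 90° − 4.2° = 85.8° in the northern hemisphere.

|φ| = 85.8°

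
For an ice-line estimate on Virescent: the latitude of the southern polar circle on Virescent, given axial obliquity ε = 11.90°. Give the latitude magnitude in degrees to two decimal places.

78.10°

The polar circle is the lowest latitude that experiences at least one full rotation of continuous darkness at the northern-summer solstice; it lies at |φ| = 90° − ε = 90° − 11.90° = 78.10°.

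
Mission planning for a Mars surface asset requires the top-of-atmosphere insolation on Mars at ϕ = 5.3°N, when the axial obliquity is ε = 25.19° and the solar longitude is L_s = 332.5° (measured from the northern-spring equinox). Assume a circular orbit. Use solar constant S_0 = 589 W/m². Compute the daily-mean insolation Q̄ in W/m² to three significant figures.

Solar declination: sin δ = sin ε · sin L_s = sin 25.19° × sin 332.5° = -0.19653, so δ = -11.334°.
cos h₀ = −tan(+5.3°) tan(-11.334°) = 0.0186, h₀ = 1.5522 rad.
Bracket: h₀ sin ϕ sin δ + cos ϕ cos δ sin h₀ = 1.5522×0.09237×-0.19653 + 0.99572×0.98050×0.99983 = -0.028178 + 0.976137 = 0.947959.
Q̄ = (S_0/π) × [bracket] = (589/π) × 0.947959 = 177.7 W/m².

Q̄ ≈ 178 W/m²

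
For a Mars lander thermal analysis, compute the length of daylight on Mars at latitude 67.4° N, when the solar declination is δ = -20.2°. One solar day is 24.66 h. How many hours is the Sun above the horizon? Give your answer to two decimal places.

3.82 h

cos H₀ = −tan φ · tan δ = −tan(+67.4°) × tan(-20.200°) = 0.8839, so H₀ = 0.4867 rad = 27.88°.
Daylight = 2H₀/(2π) × 24.66 h = (0.4867/π) × 24.66 = 3.82 h.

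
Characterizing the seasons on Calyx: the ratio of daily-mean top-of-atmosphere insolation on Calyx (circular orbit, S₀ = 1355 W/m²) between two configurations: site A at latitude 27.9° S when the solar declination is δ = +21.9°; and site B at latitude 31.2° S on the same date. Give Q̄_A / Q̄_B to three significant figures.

— Configuration A (φ=-27.9°):
cos H₀ = −tan(-27.9°) tan(+21.900°) = 0.2128, H₀ = 1.3563 rad.
Bracket: H₀ sin φ sin δ + cos φ cos δ sin H₀ = 1.3563×-0.46793×0.37299 + 0.88377×0.92784×0.97709 = -0.236719 + 0.801211 = 0.564492.
Q̄ = (S₀/π) × [bracket] = (1355/π) × 0.564492 = 243.47 W/m².
— Configuration B (φ=-31.2°):
cos H₀ = −tan(-31.2°) tan(+21.900°) = 0.2435, H₀ = 1.3249 rad.
Bracket: H₀ sin φ sin δ + cos φ cos δ sin H₀ = 1.3249×-0.51803×0.37299 + 0.85536×0.92784×0.96991 = -0.255997 + 0.769757 = 0.513760.
Q̄ = (S₀/π) × [bracket] = (1355/π) × 0.513760 = 221.59 W/m².
Ratio Q̄_A / Q̄_B = 243.47 / 221.59 = 1.099.

Q̄_A / Q̄_B ≈ 1.10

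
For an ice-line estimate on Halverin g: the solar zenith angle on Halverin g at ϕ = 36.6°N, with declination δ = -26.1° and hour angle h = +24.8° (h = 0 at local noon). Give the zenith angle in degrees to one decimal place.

θ_z = 66.9°

cos θ_z = sin ϕ sin δ + cos ϕ cos δ cos h = -0.262303 + 0.654464 = 0.392161.
θ_z = arccos(0.392161) = 66.9°.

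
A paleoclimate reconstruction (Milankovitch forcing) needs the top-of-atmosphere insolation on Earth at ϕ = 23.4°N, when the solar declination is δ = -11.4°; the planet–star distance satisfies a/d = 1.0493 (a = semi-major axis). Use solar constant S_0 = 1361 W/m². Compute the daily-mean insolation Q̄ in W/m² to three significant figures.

Q̄ ≈ 372 W/m²

cos h₀ = −tan(+23.4°) tan(-11.400°) = 0.0873, h₀ = 1.4834 rad.
Bracket: h₀ sin ϕ sin δ + cos ϕ cos δ sin h₀ = 1.4834×0.39715×-0.19766 + 0.91775×0.98027×0.99619 = -0.116448 + 0.896215 = 0.779767.
Inverse-square distance factor (a/d)² = 1.0493² = 1.101030.
Q̄ = (S_0/π) × 1.101030 × [bracket] = (1361/π) × 1.101030 × 0.779767 = 371.9 W/m².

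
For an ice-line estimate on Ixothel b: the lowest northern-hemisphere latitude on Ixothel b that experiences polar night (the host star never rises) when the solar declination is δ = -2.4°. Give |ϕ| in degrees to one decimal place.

|ϕ| = 87.6°

Polar night requires cos h₀ = −tan ϕ tan δ ≥ 1, i.e. tan ϕ tan δ ≤ −1.
The boundary is |tan ϕ| · |tan δ| = 1, so |ϕ| = 90° − |δ| = 90° − 2.4° = 87.6° in the northern hemisphere.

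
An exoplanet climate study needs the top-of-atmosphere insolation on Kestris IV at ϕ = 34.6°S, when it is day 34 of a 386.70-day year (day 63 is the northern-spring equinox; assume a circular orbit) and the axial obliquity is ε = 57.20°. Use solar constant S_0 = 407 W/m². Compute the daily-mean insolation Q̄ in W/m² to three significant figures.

Solar longitude: L_s = 360° × (34 − 63)/386.70 = -26.998°, i.e. -26.998° + 360° = 333.002°.
sin δ = sin 57.20° × sin 333.002° = -0.38158, so δ = -22.432°.
cos h₀ = −tan(-34.6°) tan(-22.432°) = -0.2848, h₀ = 1.8596 rad.
Bracket: h₀ sin ϕ sin δ + cos ϕ cos δ sin h₀ = 1.8596×-0.56784×-0.38158 + 0.82314×0.92434×0.95859 = 0.402931 + 0.729354 = 1.132285.
Q̄ = (S_0/π) × [bracket] = (407/π) × 1.132285 = 146.7 W/m².

Q̄ ≈ 147 W/m²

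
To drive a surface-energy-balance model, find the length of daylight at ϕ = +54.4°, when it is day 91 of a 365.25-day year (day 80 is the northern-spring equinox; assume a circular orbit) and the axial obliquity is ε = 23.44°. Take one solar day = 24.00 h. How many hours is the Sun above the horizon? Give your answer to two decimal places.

12.80 h

Solar longitude: L_s = 360° × (91 − 80)/365.25 = 10.842°.
sin δ = sin 23.44° × sin 10.842° = 0.07482, so δ = +4.291°.
cos h₀ = −tan ϕ · tan δ = −tan(+54.4°) × tan(+4.291°) = -0.1048, so h₀ = 1.6758 rad = 96.02°.
Daylight = 2h₀/(2π) × 24.00 h = (1.6758/π) × 24.00 = 12.80 h.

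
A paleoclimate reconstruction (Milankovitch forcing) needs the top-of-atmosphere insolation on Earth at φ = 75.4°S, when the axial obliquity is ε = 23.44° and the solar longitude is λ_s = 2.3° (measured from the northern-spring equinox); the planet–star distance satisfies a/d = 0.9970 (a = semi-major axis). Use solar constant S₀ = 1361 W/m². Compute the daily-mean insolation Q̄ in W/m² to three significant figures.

Q̄ ≈ 98.3 W/m²

Solar declination: sin δ = sin ε · sin λ_s = sin 23.44° × sin 2.3° = 0.01596, so δ = +0.915°.
cos H₀ = −tan(-75.4°) tan(+0.915°) = 0.0613, H₀ = 1.5095 rad.
Bracket: H₀ sin φ sin δ + cos φ cos δ sin H₀ = 1.5095×-0.96771×0.01596 + 0.25207×0.99987×0.99812 = -0.023314 + 0.251563 = 0.228249.
Inverse-square distance factor (a/d)² = 0.9970² = 0.994009.
Q̄ = (S₀/π) × 0.994009 × [bracket] = (1361/π) × 0.994009 × 0.228249 = 98.29 W/m².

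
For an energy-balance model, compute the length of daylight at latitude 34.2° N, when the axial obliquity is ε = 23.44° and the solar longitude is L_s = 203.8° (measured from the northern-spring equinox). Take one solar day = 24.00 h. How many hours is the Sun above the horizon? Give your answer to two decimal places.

Solar declination: sin δ = sin ε · sin L_s = sin 23.44° × sin 203.8° = -0.16053, so δ = -9.237°.
cos h₀ = −tan ϕ · tan δ = −tan(+34.2°) × tan(-9.237°) = 0.1105, so h₀ = 1.4600 rad = 83.65°.
Daylight = 2h₀/(2π) × 24.00 h = (1.4600/π) × 24.00 = 11.15 h.

11.15 h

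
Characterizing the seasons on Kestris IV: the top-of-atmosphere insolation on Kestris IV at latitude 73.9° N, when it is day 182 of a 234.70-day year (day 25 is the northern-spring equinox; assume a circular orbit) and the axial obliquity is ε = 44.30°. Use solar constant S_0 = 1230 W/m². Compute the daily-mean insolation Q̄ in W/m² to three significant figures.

Q̄ ≈ 0.00 W/m²

Solar longitude: L_s = 360° × (182 − 25)/234.70 = 240.818°.
sin δ = sin 44.30° × sin 240.818° = -0.60977, so δ = -37.573°.
cos h₀ = −tan(+73.9°) tan(-37.573°) = 2.6655 ≥ 1 ⇒ polar night, h₀ = 0 and Q̄ = 0.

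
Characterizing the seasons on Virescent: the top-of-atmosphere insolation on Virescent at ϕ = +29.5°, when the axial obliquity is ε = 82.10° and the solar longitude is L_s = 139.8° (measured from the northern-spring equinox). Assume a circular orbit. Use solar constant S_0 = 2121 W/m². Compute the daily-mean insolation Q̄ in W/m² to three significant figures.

Q̄ ≈ 837 W/m²

Solar declination: sin δ = sin ε · sin L_s = sin 82.10° × sin 139.8° = 0.63933, so δ = +39.742°.
cos h₀ = −tan(+29.5°) tan(+39.742°) = -0.4704, h₀ = 2.0606 rad.
Bracket: h₀ sin ϕ sin δ + cos ϕ cos δ sin h₀ = 2.0606×0.49242×0.63933 + 0.87036×0.76893×0.88245 = 0.648716 + 0.590576 = 1.239292.
Q̄ = (S_0/π) × [bracket] = (2121/π) × 1.239292 = 836.7 W/m².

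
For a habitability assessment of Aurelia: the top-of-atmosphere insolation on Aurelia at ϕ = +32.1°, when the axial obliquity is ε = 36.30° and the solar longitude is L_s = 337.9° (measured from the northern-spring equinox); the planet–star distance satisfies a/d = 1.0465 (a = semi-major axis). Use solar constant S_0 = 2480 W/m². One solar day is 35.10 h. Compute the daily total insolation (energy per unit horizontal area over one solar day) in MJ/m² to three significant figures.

Solar declination: sin δ = sin ε · sin L_s = sin 36.30° × sin 337.9° = -0.22273, so δ = -12.869°.
cos h₀ = −tan(+32.1°) tan(-12.869°) = 0.1433, h₀ = 1.4270 rad.
Bracket: h₀ sin ϕ sin δ + cos ϕ cos δ sin h₀ = 1.4270×0.53140×-0.22273 + 0.84712×0.97488×0.98968 = -0.168898 + 0.817318 = 0.648420.
Inverse-square distance factor (a/d)² = 1.0465² = 1.095162.
Q̄ = (S_0/π) × 1.095162 × [bracket] = (2480/π) × 1.095162 × 0.648420 = 560.58 W/m².
Daily total = Q̄ × 35.10 h × 3600 s/h = 560.58 × 35.10 × 3600 / 10⁶ = 70.83 MJ/m².

70.8 MJ/m²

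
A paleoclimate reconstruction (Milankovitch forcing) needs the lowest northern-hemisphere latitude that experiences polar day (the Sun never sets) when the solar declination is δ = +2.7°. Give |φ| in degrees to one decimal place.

Polar day requires cos H₀ = −tan φ tan δ ≤ −1, i.e. tan φ tan δ ≥ 1.
The boundary is |tan φ| · |tan δ| = 1, so |φ| = 90° − |δ| = 90° − 2.7° = 87.3° in the northern hemisphere.

|φ| = 87.3°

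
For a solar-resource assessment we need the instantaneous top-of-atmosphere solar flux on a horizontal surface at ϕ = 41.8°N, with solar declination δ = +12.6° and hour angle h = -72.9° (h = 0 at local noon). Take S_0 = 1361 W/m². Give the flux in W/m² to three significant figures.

cos θ_z = sin ϕ sin δ + cos ϕ cos δ cos h = 0.145400 + 0.213921 = 0.359321.
Flux = S_0 · cos θ_z = 1361 × 0.359321 = 489.0 W/m².

489 W/m²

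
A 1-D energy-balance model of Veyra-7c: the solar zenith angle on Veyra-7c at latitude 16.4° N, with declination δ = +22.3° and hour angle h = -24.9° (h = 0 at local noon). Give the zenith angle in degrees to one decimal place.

θ_z = 24.2°

cos θ_z = sin φ sin δ + cos φ cos δ cos h = 0.107136 + 0.805062 = 0.912198.
θ_z = arccos(0.912198) = 24.2°.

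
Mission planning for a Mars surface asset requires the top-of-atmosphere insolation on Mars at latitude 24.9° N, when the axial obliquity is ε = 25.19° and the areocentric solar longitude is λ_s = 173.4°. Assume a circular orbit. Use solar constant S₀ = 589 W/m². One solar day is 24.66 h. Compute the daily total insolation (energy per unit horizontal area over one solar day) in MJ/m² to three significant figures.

sin δ = sin 25.19° × sin 173.4° = 0.04892, so δ = +2.804°.
cos H₀ = −tan(+24.9°) tan(+2.804°) = -0.0227, H₀ = 1.5935 rad.
Bracket: H₀ sin φ sin δ + cos φ cos δ sin H₀ = 1.5935×0.42104×0.04892 + 0.90704×0.99880×0.99974 = 0.032822 + 0.905716 = 0.938538.
Q̄ = (S₀/π) × [bracket] = (589/π) × 0.938538 = 175.96 W/m².
Daily total = Q̄ × 24.66 h × 3600 s/h = 175.96 × 24.66 × 3600 / 10⁶ = 15.62 MJ/m².

15.6 MJ/m²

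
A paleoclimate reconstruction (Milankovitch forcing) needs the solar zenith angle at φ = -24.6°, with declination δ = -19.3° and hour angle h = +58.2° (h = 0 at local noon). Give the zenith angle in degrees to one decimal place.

θ_z = 53.9°

cos θ_z = sin φ sin δ + cos φ cos δ cos h = 0.137587 + 0.452201 = 0.589788.
θ_z = arccos(0.589788) = 53.9°.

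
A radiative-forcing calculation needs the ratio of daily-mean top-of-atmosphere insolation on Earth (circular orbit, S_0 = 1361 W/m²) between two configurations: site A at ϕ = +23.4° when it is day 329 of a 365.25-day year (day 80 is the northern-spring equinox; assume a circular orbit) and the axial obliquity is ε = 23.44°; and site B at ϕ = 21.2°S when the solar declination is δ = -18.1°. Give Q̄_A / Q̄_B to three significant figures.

— Configuration A (ϕ=+23.4°):
Solar longitude: L_s = 360° × (329 − 80)/365.25 = 245.421°.
sin δ = sin 23.44° × sin 245.421° = -0.36174, so δ = -21.207°.
cos h₀ = −tan(+23.4°) tan(-21.207°) = 0.1679, h₀ = 1.4021 rad.
Bracket: h₀ sin ϕ sin δ + cos ϕ cos δ sin h₀ = 1.4021×0.39715×-0.36174 + 0.91775×0.93228×0.98580 = -0.201433 + 0.843450 = 0.642017.
Q̄ = (S_0/π) × [bracket] = (1361/π) × 0.642017 = 278.13 W/m².
— Configuration B (ϕ=-21.2°):
cos h₀ = −tan(-21.2°) tan(-18.100°) = -0.1268, h₀ = 1.6979 rad.
Bracket: h₀ sin ϕ sin δ + cos ϕ cos δ sin h₀ = 1.6979×-0.36162×-0.31068 + 0.93232×0.95052×0.99193 = 0.190756 + 0.879037 = 1.069793.
Q̄ = (S_0/π) × [bracket] = (1361/π) × 1.069793 = 463.46 W/m².
Ratio Q̄_A / Q̄_B = 278.13 / 463.46 = 0.6001.

Q̄_A / Q̄_B ≈ 0.600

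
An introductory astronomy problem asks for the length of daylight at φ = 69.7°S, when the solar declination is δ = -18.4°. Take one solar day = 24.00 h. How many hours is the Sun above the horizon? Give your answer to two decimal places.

cos H₀ = −tan φ · tan δ = −tan(-69.7°) × tan(-18.400°) = -0.8993, so H₀ = 2.6889 rad = 154.06°.
Daylight = 2H₀/(2π) × 24.00 h = (2.6889/π) × 24.00 = 20.54 h.

20.54 h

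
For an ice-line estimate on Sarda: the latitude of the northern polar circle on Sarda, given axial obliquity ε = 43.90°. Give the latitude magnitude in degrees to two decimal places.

46.10°

The polar circle is the lowest latitude that experiences at least one full rotation of continuous daylight at the northern-summer solstice; it lies at |ϕ| = 90° − ε = 90° − 43.90° = 46.10°.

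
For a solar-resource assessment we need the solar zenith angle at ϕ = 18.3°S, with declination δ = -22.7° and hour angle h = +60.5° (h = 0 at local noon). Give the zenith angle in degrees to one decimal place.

cos θ_z = sin ϕ sin δ + cos ϕ cos δ cos h = 0.121172 + 0.431305 = 0.552477.
θ_z = arccos(0.552477) = 56.5°.

θ_z = 56.5°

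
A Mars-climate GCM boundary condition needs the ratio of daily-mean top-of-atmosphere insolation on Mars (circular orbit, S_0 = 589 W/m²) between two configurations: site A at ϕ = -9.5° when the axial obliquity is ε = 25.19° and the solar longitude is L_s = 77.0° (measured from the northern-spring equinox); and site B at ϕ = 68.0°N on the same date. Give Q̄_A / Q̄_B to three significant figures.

Q̄_A / Q̄_B ≈ 0.656

— Configuration A (ϕ=-9.5°):
Solar declination: sin δ = sin ε · sin L_s = sin 25.19° × sin 77.0° = 0.41471, so δ = +24.501°.
cos h₀ = −tan(-9.5°) tan(+24.501°) = 0.0763, h₀ = 1.4945 rad.
Bracket: h₀ sin ϕ sin δ + cos ϕ cos δ sin h₀ = 1.4945×-0.16505×0.41471 + 0.98629×0.90995×0.99709 = -0.102295 + 0.894863 = 0.792568.
Q̄ = (S_0/π) × [bracket] = (589/π) × 0.792568 = 148.59 W/m².
— Configuration B (ϕ=+68.0°):
cos h₀ = −tan(+68.0°) tan(+24.501°) = -1.1280 ≤ −1 ⇒ polar day, h₀ = π.
Bracket: h₀ sin ϕ sin δ + cos ϕ cos δ sin h₀ = 3.1416×0.92718×0.41471 + 0.37461×0.90995×0.00000 = 1.207979 + 0.000000 = 1.207979.
Q̄ = (S_0/π) × [bracket] = (589/π) × 1.207979 = 226.48 W/m².
Ratio Q̄_A / Q̄_B = 148.59 / 226.48 = 0.6561.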